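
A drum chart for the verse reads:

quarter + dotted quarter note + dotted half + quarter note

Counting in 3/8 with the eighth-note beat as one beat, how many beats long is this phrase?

One eighth-note beat = 2 sixteenth notes.
Each duration in sixteenth notes: quarter = 4; dotted quarter note = 6; dotted half = 12; quarter note = 4.
Adding: 4 + 6 + 12 + 4 = 26.
26 ÷ 2 = 13 beats.

13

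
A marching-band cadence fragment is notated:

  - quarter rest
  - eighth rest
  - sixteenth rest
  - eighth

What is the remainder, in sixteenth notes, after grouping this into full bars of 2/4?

One bar of 2/4 = 8 sixteenth notes.
Express everything in sixteenth notes: quarter rest = 4; eighth rest = 2; sixteenth rest = 1; eighth = 2.
Sum: 4 + 2 + 1 + 2 = 9.
9 ÷ 8 = 1 complete bar with 1 sixteenth note remaining.

1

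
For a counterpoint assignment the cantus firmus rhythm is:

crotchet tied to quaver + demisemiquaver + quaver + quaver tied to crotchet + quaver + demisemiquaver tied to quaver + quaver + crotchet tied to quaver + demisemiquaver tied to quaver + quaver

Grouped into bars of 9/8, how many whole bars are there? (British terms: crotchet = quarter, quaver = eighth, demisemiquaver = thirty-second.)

One bar of 9/8 = 36 thirty-second notes.
In thirty-second notes: crotchet tied to quaver (crotchet + quaver) = 12; demisemiquaver = 1; quaver = 4; quaver tied to crotchet (quaver + crotchet) = 12; quaver = 4; demisemiquaver tied to quaver (demisemiquaver + quaver) = 5; quaver = 4; crotchet tied to quaver (crotchet + quaver) = 12; demisemiquaver tied to quaver (demisemiquaver + quaver) = 5; quaver = 4.
Total: 12 + 1 + 4 + 12 + 4 + 5 + 4 + 12 + 5 + 4 = 63.
63 ÷ 36 = 1 complete bar with 27 left over.

1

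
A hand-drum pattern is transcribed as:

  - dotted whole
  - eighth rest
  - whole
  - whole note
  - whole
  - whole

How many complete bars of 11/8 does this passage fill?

One bar of 11/8 = 11 eighth notes.
Express everything in eighth notes: dotted whole = 12; eighth rest = 1; whole = 8; whole note = 8; whole = 8; whole = 8.
Total: 12 + 1 + 8 + 8 + 8 + 8 = 45.
45 ÷ 11 = 4 complete bars with 1 left over.

4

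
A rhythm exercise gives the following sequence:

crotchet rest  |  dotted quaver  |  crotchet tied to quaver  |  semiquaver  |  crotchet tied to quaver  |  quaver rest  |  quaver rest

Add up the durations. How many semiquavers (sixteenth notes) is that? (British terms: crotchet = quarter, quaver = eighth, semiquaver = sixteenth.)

24

Working in sixteenth notes: crotchet rest = 4; dotted quaver = 3; crotchet tied to quaver (crotchet + quaver) = 6; semiquaver = 1; crotchet tied to quaver (crotchet + quaver) = 6; quaver rest = 2; quaver rest = 2.
Altogether 4 + 3 + 6 + 1 + 6 + 2 + 2 = 24 sixteenth notes.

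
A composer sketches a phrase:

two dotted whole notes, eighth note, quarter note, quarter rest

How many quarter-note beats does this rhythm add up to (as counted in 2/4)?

One quarter-note beat = 2 eighth notes.
In eighth notes: dotted whole note = 12; dotted whole note = 12; eighth note = 1; quarter note = 2; quarter rest = 2.
Sum: 12 + 12 + 1 + 2 + 2 = 29.
29 ÷ 2 = 14.5 beats.

14.5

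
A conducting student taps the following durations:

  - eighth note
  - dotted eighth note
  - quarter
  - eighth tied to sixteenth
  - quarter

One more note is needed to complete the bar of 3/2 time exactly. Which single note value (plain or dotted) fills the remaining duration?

The bar of 3/2 = 24 sixteenth notes.
Express everything in sixteenth notes: eighth note = 2; dotted eighth note = 3; quarter = 4; eighth tied to sixteenth (eighth + sixteenth) = 3; quarter = 4.
Sum: 2 + 3 + 4 + 3 + 4 = 16.
Remaining: 24 − 16 = 8 sixteenth notes, which is a half note.

half note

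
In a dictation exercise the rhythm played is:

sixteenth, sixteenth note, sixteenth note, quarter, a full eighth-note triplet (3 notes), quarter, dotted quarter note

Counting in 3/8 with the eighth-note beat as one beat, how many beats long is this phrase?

One eighth-note beat = 2 sixteenth notes.
Convert each value to sixteenth notes: sixteenth = 1; sixteenth note = 1; sixteenth note = 1; quarter = 4; a full eighth-note triplet (3 notes) (three triplet eighths span one quarter) = 4; quarter = 4; dotted quarter note = 6.
Adding: 1 + 1 + 1 + 4 + 4 + 4 + 6 = 21.
21 ÷ 2 = 10.5 beats.

10.5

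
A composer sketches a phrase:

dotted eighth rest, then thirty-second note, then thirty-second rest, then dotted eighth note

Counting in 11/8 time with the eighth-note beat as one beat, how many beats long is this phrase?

One eighth-note beat = 4 thirty-second notes.
Express everything in thirty-second notes: dotted eighth rest = 6; thirty-second note = 1; thirty-second rest = 1; dotted eighth note = 6.
Sum: 6 + 1 + 1 + 6 = 14.
14 ÷ 4 = 3.5 beats.

3.5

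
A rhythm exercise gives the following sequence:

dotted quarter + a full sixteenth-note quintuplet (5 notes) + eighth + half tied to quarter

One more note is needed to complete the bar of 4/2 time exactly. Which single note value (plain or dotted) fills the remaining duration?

The bar of 4/2 = 16 eighth notes.
In eighth notes: dotted quarter = 3; a full sixteenth-note quintuplet (5 notes) (five quintuplet sixteenths span one quarter) = 2; eighth = 1; half tied to quarter (half + quarter) = 6.
Total: 3 + 2 + 1 + 6 = 12.
Remaining: 16 − 12 = 4 eighth notes, which is a half note.

half note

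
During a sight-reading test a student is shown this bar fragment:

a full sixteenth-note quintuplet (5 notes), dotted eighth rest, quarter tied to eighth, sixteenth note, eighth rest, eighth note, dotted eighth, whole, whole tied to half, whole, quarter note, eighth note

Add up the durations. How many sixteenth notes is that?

Express everything in sixteenth notes: a full sixteenth-note quintuplet (5 notes) (five quintuplet sixteenths span one quarter) = 4; dotted eighth rest = 3; quarter tied to eighth (quarter + eighth) = 6; sixteenth note = 1; eighth rest = 2; eighth note = 2; dotted eighth = 3; whole = 16; whole tied to half (whole + half) = 24; whole = 16; quarter note = 4; eighth note = 2.
Sum: 4 + 3 + 6 + 1 + 2 + 2 + 3 + 16 + 24 + 16 + 4 + 2 = 83 sixteenth notes.

83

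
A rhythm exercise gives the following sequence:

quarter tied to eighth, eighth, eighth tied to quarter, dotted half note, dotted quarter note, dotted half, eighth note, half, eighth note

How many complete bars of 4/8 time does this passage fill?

One bar of 4/8 = 4 eighth notes.
In eighth notes: quarter tied to eighth (quarter + eighth) = 3; eighth = 1; eighth tied to quarter (eighth + quarter) = 3; dotted half note = 6; dotted quarter note = 3; dotted half = 6; eighth note = 1; half = 4; eighth note = 1.
Total: 3 + 1 + 3 + 6 + 3 + 6 + 1 + 4 + 1 = 28.
28 ÷ 4 = 7 complete bars with 0 left over.

7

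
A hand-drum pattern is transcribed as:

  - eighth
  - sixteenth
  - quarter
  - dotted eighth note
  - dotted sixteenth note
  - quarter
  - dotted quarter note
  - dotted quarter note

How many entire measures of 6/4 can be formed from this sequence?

1

One bar of 6/4 = 48 thirty-second notes.
Convert each value to thirty-second notes: eighth = 4; sixteenth = 2; quarter = 8; dotted eighth note = 6; dotted sixteenth note = 3; quarter = 8; dotted quarter note = 12; dotted quarter note = 12.
Altogether 4 + 2 + 8 + 6 + 3 + 8 + 12 + 12 = 55.
55 ÷ 48 = 1 complete bar with 7 left over.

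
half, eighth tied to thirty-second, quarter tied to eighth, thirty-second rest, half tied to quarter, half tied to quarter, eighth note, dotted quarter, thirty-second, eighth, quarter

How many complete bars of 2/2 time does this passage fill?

One bar of 2/2 = 32 thirty-second notes.
In thirty-second notes: half = 16; eighth tied to thirty-second (eighth + thirty-second) = 5; quarter tied to eighth (quarter + eighth) = 12; thirty-second rest = 1; half tied to quarter (half + quarter) = 24; half tied to quarter (half + quarter) = 24; eighth note = 4; dotted quarter = 12; thirty-second = 1; eighth = 4; quarter = 8.
Altogether 16 + 5 + 12 + 1 + 24 + 24 + 4 + 12 + 1 + 4 + 8 = 111.
111 ÷ 32 = 3 complete bars with 15 left over.

3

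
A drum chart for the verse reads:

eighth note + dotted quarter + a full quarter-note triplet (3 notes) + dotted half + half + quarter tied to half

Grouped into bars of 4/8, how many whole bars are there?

6

One bar of 4/8 = 4 eighth notes.
Working in eighth notes: eighth note = 1; dotted quarter = 3; a full quarter-note triplet (3 notes) (three triplet quarters span one half) = 4; dotted half = 6; half = 4; quarter tied to half (quarter + half) = 6.
Sum: 1 + 3 + 4 + 6 + 4 + 6 = 24.
24 ÷ 4 = 6 complete bars with 0 left over.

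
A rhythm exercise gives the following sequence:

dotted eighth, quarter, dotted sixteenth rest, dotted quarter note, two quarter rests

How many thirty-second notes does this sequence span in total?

45

Convert each value to thirty-second notes: dotted eighth = 6; quarter = 8; dotted sixteenth rest = 3; dotted quarter note = 12; quarter rest = 8; quarter rest = 8.
Sum: 6 + 8 + 3 + 12 + 8 + 8 = 45 thirty-second notes.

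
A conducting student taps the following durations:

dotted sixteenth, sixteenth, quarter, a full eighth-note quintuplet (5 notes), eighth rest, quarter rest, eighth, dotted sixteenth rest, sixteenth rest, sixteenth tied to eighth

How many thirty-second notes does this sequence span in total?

56

Express everything in thirty-second notes: dotted sixteenth = 3; sixteenth = 2; quarter = 8; a full eighth-note quintuplet (5 notes) (five quintuplet eighths span one half) = 16; eighth rest = 4; quarter rest = 8; eighth = 4; dotted sixteenth rest = 3; sixteenth rest = 2; sixteenth tied to eighth (sixteenth + eighth) = 6.
Total: 3 + 2 + 8 + 16 + 4 + 8 + 4 + 3 + 2 + 6 = 56 thirty-second notes.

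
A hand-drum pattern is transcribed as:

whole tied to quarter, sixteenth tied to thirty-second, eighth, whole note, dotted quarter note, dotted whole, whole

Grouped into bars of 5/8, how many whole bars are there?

One bar of 5/8 = 20 thirty-second notes.
In thirty-second notes: whole tied to quarter (whole + quarter) = 40; sixteenth tied to thirty-second (sixteenth + thirty-second) = 3; eighth = 4; whole note = 32; dotted quarter note = 12; dotted whole = 48; whole = 32.
Adding: 40 + 3 + 4 + 32 + 12 + 48 + 32 = 171.
171 ÷ 20 = 8 complete bars with 11 left over.

8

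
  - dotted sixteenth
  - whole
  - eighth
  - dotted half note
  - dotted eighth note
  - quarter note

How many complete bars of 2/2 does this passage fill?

One bar of 2/2 = 32 thirty-second notes.
Convert each value to thirty-second notes: dotted sixteenth = 3; whole = 32; eighth = 4; dotted half note = 24; dotted eighth note = 6; quarter note = 8.
Adding: 3 + 32 + 4 + 24 + 6 + 8 = 77.
77 ÷ 32 = 2 complete bars with 13 left over.

2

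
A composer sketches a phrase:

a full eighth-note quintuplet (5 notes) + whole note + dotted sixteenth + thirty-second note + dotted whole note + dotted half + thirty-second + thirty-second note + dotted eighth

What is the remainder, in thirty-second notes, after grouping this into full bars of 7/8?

One bar of 7/8 = 28 thirty-second notes.
In thirty-second notes: a full eighth-note quintuplet (5 notes) (five quintuplet eighths span one half) = 16; whole note = 32; dotted sixteenth = 3; thirty-second note = 1; dotted whole note = 48; dotted half = 24; thirty-second = 1; thirty-second note = 1; dotted eighth = 6.
Sum: 16 + 32 + 3 + 1 + 48 + 24 + 1 + 1 + 6 = 132.
132 ÷ 28 = 4 complete bars with 20 thirty-second notes remaining.

20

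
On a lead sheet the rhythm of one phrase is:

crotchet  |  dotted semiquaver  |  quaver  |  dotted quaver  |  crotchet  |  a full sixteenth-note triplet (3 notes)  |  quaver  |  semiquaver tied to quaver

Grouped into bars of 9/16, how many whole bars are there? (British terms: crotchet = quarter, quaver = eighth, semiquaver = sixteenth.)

2

One bar of 9/16 = 18 thirty-second notes.
Express everything in thirty-second notes: crotchet = 8; dotted semiquaver = 3; quaver = 4; dotted quaver = 6; crotchet = 8; a full sixteenth-note triplet (3 notes) (three triplet sixteenths span one eighth) = 4; quaver = 4; semiquaver tied to quaver (semiquaver + quaver) = 6.
Altogether 8 + 3 + 4 + 6 + 8 + 4 + 4 + 6 = 43.
43 ÷ 18 = 2 complete bars with 7 left over.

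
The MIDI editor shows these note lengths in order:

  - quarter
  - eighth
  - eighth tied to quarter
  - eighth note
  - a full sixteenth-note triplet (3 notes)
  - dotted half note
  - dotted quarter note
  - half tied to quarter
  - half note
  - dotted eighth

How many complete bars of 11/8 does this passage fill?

One bar of 11/8 = 22 sixteenth notes.
In sixteenth notes: quarter = 4; eighth = 2; eighth tied to quarter (eighth + quarter) = 6; eighth note = 2; a full sixteenth-note triplet (3 notes) (three triplet sixteenths span one eighth) = 2; dotted half note = 12; dotted quarter note = 6; half tied to quarter (half + quarter) = 12; half note = 8; dotted eighth = 3.
Altogether 4 + 2 + 6 + 2 + 2 + 12 + 6 + 12 + 8 + 3 = 57.
57 ÷ 22 = 2 complete bars with 13 left over.

2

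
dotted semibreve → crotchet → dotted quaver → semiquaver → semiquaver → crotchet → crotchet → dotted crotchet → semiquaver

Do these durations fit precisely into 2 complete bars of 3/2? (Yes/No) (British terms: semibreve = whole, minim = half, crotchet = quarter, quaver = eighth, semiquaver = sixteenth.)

One bar of 3/2 = 24 sixteenth notes, so 2 bars = 48.
Express everything in sixteenth notes: dotted semibreve = 24; crotchet = 4; dotted quaver = 3; semiquaver = 1; semiquaver = 1; crotchet = 4; crotchet = 4; dotted crotchet = 6; semiquaver = 1.
Altogether 24 + 4 + 3 + 1 + 1 + 4 + 4 + 6 + 1 = 48.
48 equals 48, so the answer is Yes.

Yes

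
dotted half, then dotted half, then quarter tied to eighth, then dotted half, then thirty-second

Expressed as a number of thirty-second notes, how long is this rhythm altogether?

85

In thirty-second notes: dotted half = 24; dotted half = 24; quarter tied to eighth (quarter + eighth) = 12; dotted half = 24; thirty-second = 1.
Altogether 24 + 24 + 12 + 24 + 1 = 85 thirty-second notes.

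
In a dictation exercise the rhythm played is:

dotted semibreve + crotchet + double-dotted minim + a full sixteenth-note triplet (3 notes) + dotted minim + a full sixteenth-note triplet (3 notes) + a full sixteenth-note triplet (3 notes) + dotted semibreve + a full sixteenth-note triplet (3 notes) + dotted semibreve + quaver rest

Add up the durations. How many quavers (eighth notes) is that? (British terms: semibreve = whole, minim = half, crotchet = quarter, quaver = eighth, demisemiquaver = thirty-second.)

56

Express everything in eighth notes: dotted semibreve = 12; crotchet = 2; double-dotted minim = 7; a full sixteenth-note triplet (3 notes) (three triplet sixteenths span one eighth) = 1; dotted minim = 6; a full sixteenth-note triplet (3 notes) (three triplet sixteenths span one eighth) = 1; a full sixteenth-note triplet (3 notes) (three triplet sixteenths span one eighth) = 1; dotted semibreve = 12; a full sixteenth-note triplet (3 notes) (three triplet sixteenths span one eighth) = 1; dotted semibreve = 12; quaver rest = 1.
Sum: 12 + 2 + 7 + 1 + 6 + 1 + 1 + 12 + 1 + 12 + 1 = 56 eighth notes.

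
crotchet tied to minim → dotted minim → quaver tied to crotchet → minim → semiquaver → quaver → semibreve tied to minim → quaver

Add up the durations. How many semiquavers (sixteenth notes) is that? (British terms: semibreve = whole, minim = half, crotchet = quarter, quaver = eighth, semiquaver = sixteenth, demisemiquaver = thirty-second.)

67

In sixteenth notes: crotchet tied to minim (crotchet + minim) = 12; dotted minim = 12; quaver tied to crotchet (quaver + crotchet) = 6; minim = 8; semiquaver = 1; quaver = 2; semibreve tied to minim (semibreve + minim) = 24; quaver = 2.
Sum: 12 + 12 + 6 + 8 + 1 + 2 + 24 + 2 = 67 sixteenth notes.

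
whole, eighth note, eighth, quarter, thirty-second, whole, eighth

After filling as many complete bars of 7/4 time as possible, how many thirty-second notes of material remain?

29

One bar of 7/4 = 56 thirty-second notes.
Convert each value to thirty-second notes: whole = 32; eighth note = 4; eighth = 4; quarter = 8; thirty-second = 1; whole = 32; eighth = 4.
Total: 32 + 4 + 4 + 8 + 1 + 32 + 4 = 85.
85 ÷ 56 = 1 complete bar with 29 thirty-second notes remaining.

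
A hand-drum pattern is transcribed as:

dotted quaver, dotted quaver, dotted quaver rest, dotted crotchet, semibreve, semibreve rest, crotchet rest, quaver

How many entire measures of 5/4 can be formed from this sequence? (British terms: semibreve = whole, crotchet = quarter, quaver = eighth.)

One bar of 5/4 = 20 sixteenth notes.
Working in sixteenth notes: dotted quaver = 3; dotted quaver = 3; dotted quaver rest = 3; dotted crotchet = 6; semibreve = 16; semibreve rest = 16; crotchet rest = 4; quaver = 2.
Altogether 3 + 3 + 3 + 6 + 16 + 16 + 4 + 2 = 53.
53 ÷ 20 = 2 complete bars with 13 left over.

2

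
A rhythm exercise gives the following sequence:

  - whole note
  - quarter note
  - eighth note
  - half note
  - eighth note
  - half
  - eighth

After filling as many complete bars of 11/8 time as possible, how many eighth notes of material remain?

One bar of 11/8 = 11 eighth notes.
Each duration in eighth notes: whole note = 8; quarter note = 2; eighth note = 1; half note = 4; eighth note = 1; half = 4; eighth = 1.
Altogether 8 + 2 + 1 + 4 + 1 + 4 + 1 = 21.
21 ÷ 11 = 1 complete bar with 10 eighth notes remaining.

10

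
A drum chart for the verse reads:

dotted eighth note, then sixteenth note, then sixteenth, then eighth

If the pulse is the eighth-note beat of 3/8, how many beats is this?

One eighth-note beat = 2 sixteenth notes.
Working in sixteenth notes: dotted eighth note = 3; sixteenth note = 1; sixteenth = 1; eighth = 2.
Sum: 3 + 1 + 1 + 2 = 7.
7 ÷ 2 = 3.5 beats.

3.5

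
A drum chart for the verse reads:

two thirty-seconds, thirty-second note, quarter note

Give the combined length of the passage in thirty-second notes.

11

Each duration in thirty-second notes: thirty-second = 1; thirty-second = 1; thirty-second note = 1; quarter note = 8.
Adding: 1 + 1 + 1 + 8 = 11 thirty-second notes.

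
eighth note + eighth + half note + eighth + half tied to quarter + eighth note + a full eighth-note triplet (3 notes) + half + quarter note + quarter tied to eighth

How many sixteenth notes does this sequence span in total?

Express everything in sixteenth notes: eighth note = 2; eighth = 2; half note = 8; eighth = 2; half tied to quarter (half + quarter) = 12; eighth note = 2; a full eighth-note triplet (3 notes) (three triplet eighths span one quarter) = 4; half = 8; quarter note = 4; quarter tied to eighth (quarter + eighth) = 6.
Adding: 2 + 2 + 8 + 2 + 12 + 2 + 4 + 8 + 4 + 6 = 50 sixteenth notes.

50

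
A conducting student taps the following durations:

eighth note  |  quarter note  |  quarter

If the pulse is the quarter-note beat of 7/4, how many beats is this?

One quarter-note beat = 2 eighth notes.
Working in eighth notes: eighth note = 1; quarter note = 2; quarter = 2.
Adding: 1 + 2 + 2 = 5.
5 ÷ 2 = 2.5 beats.

2.5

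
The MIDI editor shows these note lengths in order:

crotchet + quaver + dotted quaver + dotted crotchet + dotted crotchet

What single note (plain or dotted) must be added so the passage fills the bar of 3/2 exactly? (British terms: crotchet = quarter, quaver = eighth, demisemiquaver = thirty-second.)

dotted eighth note

The bar of 3/2 = 24 sixteenth notes.
Convert each value to sixteenth notes: crotchet = 4; quaver = 2; dotted quaver = 3; dotted crotchet = 6; dotted crotchet = 6.
Total: 4 + 2 + 3 + 6 + 6 = 21.
Remaining: 24 − 21 = 3 sixteenth notes, which is a dotted eighth note.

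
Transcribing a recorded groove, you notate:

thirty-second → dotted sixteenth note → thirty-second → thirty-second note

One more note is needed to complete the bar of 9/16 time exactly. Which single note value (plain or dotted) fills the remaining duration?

The bar of 9/16 = 18 thirty-second notes.
Working in thirty-second notes: thirty-second = 1; dotted sixteenth note = 3; thirty-second = 1; thirty-second note = 1.
Sum: 1 + 3 + 1 + 1 = 6.
Remaining: 18 − 6 = 12 thirty-second notes, which is a dotted quarter note.

dotted quarter note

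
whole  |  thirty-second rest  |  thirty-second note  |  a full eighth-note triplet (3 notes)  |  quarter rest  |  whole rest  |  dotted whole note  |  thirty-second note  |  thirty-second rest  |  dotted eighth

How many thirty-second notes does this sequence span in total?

Convert each value to thirty-second notes: whole = 32; thirty-second rest = 1; thirty-second note = 1; a full eighth-note triplet (3 notes) (three triplet eighths span one quarter) = 8; quarter rest = 8; whole rest = 32; dotted whole note = 48; thirty-second note = 1; thirty-second rest = 1; dotted eighth = 6.
Adding: 32 + 1 + 1 + 8 + 8 + 32 + 48 + 1 + 1 + 6 = 138 thirty-second notes.

138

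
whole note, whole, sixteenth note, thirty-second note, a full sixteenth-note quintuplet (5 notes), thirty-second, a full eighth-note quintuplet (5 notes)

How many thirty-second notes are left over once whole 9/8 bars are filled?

20

One bar of 9/8 = 36 thirty-second notes.
Each duration in thirty-second notes: whole note = 32; whole = 32; sixteenth note = 2; thirty-second note = 1; a full sixteenth-note quintuplet (5 notes) (five quintuplet sixteenths span one quarter) = 8; thirty-second = 1; a full eighth-note quintuplet (5 notes) (five quintuplet eighths span one half) = 16.
Adding: 32 + 32 + 2 + 1 + 8 + 1 + 16 = 92.
92 ÷ 36 = 2 complete bars with 20 thirty-second notes remaining.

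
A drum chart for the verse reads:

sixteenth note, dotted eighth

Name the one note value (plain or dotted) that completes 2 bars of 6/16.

half note

2 bars of 6/16 = 12 sixteenth notes.
Convert each value to sixteenth notes: sixteenth note = 1; dotted eighth = 3.
Sum: 1 + 3 = 4.
Remaining: 12 − 4 = 8 sixteenth notes, which is a half note.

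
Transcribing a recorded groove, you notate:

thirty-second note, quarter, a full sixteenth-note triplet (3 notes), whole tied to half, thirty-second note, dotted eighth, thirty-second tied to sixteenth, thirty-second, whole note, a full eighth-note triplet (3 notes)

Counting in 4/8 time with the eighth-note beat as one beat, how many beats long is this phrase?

One eighth-note beat = 4 thirty-second notes.
Convert each value to thirty-second notes: thirty-second note = 1; quarter = 8; a full sixteenth-note triplet (3 notes) (three triplet sixteenths span one eighth) = 4; whole tied to half (whole + half) = 48; thirty-second note = 1; dotted eighth = 6; thirty-second tied to sixteenth (thirty-second + sixteenth) = 3; thirty-second = 1; whole note = 32; a full eighth-note triplet (3 notes) (three triplet eighths span one quarter) = 8.
Total: 1 + 8 + 4 + 48 + 1 + 6 + 3 + 1 + 32 + 8 = 112.
112 ÷ 4 = 28 beats.

28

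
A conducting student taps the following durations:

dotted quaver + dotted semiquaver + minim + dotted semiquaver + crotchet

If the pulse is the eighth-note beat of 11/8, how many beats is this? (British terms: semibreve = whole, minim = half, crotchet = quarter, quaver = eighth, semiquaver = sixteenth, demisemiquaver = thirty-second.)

One eighth-note beat = 4 thirty-second notes.
Each duration in thirty-second notes: dotted quaver = 6; dotted semiquaver = 3; minim = 16; dotted semiquaver = 3; crotchet = 8.
Total: 6 + 3 + 16 + 3 + 8 = 36.
36 ÷ 4 = 9 beats.

9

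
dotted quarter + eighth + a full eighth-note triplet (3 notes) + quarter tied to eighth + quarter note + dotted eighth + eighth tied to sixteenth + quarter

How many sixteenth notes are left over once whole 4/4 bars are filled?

One bar of 4/4 = 16 sixteenth notes.
Each duration in sixteenth notes: dotted quarter = 6; eighth = 2; a full eighth-note triplet (3 notes) (three triplet eighths span one quarter) = 4; quarter tied to eighth (quarter + eighth) = 6; quarter note = 4; dotted eighth = 3; eighth tied to sixteenth (eighth + sixteenth) = 3; quarter = 4.
Total: 6 + 2 + 4 + 6 + 4 + 3 + 3 + 4 = 32.
32 ÷ 16 = 2 complete bars with 0 sixteenth notes remaining.

0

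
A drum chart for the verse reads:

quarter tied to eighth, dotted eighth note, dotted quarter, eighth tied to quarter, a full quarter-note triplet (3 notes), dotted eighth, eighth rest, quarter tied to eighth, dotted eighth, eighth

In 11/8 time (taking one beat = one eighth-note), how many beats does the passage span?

22.5

One eighth-note beat = 2 sixteenth notes.
In sixteenth notes: quarter tied to eighth (quarter + eighth) = 6; dotted eighth note = 3; dotted quarter = 6; eighth tied to quarter (eighth + quarter) = 6; a full quarter-note triplet (3 notes) (three triplet quarters span one half) = 8; dotted eighth = 3; eighth rest = 2; quarter tied to eighth (quarter + eighth) = 6; dotted eighth = 3; eighth = 2.
Sum: 6 + 3 + 6 + 6 + 8 + 3 + 2 + 6 + 3 + 2 = 45.
45 ÷ 2 = 22.5 beats.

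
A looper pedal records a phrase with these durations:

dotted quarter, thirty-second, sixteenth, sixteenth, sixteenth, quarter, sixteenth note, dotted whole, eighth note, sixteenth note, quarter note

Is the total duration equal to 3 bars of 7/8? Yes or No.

One bar of 7/8 = 28 thirty-second notes, so 3 bars = 84.
Working in thirty-second notes: dotted quarter = 12; thirty-second = 1; sixteenth = 2; sixteenth = 2; sixteenth = 2; quarter = 8; sixteenth note = 2; dotted whole = 48; eighth note = 4; sixteenth note = 2; quarter note = 8.
Altogether 12 + 1 + 2 + 2 + 2 + 8 + 2 + 48 + 4 + 2 + 8 = 91.
91 exceeds 84, so the answer is No.

No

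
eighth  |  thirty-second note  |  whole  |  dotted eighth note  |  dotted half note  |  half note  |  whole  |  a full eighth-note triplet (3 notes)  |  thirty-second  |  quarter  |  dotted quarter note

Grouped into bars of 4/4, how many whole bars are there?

4

One bar of 4/4 = 32 thirty-second notes.
Each duration in thirty-second notes: eighth = 4; thirty-second note = 1; whole = 32; dotted eighth note = 6; dotted half note = 24; half note = 16; whole = 32; a full eighth-note triplet (3 notes) (three triplet eighths span one quarter) = 8; thirty-second = 1; quarter = 8; dotted quarter note = 12.
Total: 4 + 1 + 32 + 6 + 24 + 16 + 32 + 8 + 1 + 8 + 12 = 144.
144 ÷ 32 = 4 complete bars with 16 left over.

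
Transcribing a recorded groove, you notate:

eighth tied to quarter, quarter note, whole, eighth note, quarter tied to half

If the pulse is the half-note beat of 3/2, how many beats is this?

One half-note beat = 4 eighth notes.
Each duration in eighth notes: eighth tied to quarter (eighth + quarter) = 3; quarter note = 2; whole = 8; eighth note = 1; quarter tied to half (quarter + half) = 6.
Total: 3 + 2 + 8 + 1 + 6 = 20.
20 ÷ 4 = 5 beats.

5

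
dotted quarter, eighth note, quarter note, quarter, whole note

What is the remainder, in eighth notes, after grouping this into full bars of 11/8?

5

One bar of 11/8 = 11 eighth notes.
Each duration in eighth notes: dotted quarter = 3; eighth note = 1; quarter note = 2; quarter = 2; whole note = 8.
Altogether 3 + 1 + 2 + 2 + 8 = 16.
16 ÷ 11 = 1 complete bar with 5 eighth notes remaining.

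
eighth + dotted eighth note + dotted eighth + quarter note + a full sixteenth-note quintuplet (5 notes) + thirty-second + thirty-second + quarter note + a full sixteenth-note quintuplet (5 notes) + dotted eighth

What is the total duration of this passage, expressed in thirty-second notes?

Working in thirty-second notes: eighth = 4; dotted eighth note = 6; dotted eighth = 6; quarter note = 8; a full sixteenth-note quintuplet (5 notes) (five quintuplet sixteenths span one quarter) = 8; thirty-second = 1; thirty-second = 1; quarter note = 8; a full sixteenth-note quintuplet (5 notes) (five quintuplet sixteenths span one quarter) = 8; dotted eighth = 6.
Adding: 4 + 6 + 6 + 8 + 8 + 1 + 1 + 8 + 8 + 6 = 56 thirty-second notes.

56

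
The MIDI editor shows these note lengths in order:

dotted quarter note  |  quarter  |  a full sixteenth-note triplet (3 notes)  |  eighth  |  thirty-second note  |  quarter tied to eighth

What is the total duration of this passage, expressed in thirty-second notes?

Convert each value to thirty-second notes: dotted quarter note = 12; quarter = 8; a full sixteenth-note triplet (3 notes) (three triplet sixteenths span one eighth) = 4; eighth = 4; thirty-second note = 1; quarter tied to eighth (quarter + eighth) = 12.
Altogether 12 + 8 + 4 + 4 + 1 + 12 = 41 thirty-second notes.

41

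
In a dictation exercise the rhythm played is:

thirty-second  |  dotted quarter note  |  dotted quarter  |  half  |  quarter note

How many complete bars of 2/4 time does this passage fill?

One bar of 2/4 = 16 thirty-second notes.
Express everything in thirty-second notes: thirty-second = 1; dotted quarter note = 12; dotted quarter = 12; half = 16; quarter note = 8.
Total: 1 + 12 + 12 + 16 + 8 = 49.
49 ÷ 16 = 3 complete bars with 1 left over.

3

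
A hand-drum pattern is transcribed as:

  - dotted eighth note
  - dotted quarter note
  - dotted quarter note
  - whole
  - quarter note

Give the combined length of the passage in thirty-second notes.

Each duration in thirty-second notes: dotted eighth note = 6; dotted quarter note = 12; dotted quarter note = 12; whole = 32; quarter note = 8.
Sum: 6 + 12 + 12 + 32 + 8 = 70 thirty-second notes.

70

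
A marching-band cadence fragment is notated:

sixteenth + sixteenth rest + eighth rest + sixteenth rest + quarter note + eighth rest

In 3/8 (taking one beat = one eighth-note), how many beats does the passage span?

One eighth-note beat = 2 sixteenth notes.
Working in sixteenth notes: sixteenth = 1; sixteenth rest = 1; eighth rest = 2; sixteenth rest = 1; quarter note = 4; eighth rest = 2.
Adding: 1 + 1 + 2 + 1 + 4 + 2 = 11.
11 ÷ 2 = 5.5 beats.

5.5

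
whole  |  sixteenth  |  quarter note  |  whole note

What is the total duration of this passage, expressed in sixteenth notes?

37

Working in sixteenth notes: whole = 16; sixteenth = 1; quarter note = 4; whole note = 16.
Total: 16 + 1 + 4 + 16 = 37 sixteenth notes.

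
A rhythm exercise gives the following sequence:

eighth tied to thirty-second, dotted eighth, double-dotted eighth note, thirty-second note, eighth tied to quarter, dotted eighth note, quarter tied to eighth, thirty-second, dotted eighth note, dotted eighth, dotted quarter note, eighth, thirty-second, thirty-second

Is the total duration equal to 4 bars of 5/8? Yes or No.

Yes

One bar of 5/8 = 20 thirty-second notes, so 4 bars = 80.
In thirty-second notes: eighth tied to thirty-second (eighth + thirty-second) = 5; dotted eighth = 6; double-dotted eighth note = 7; thirty-second note = 1; eighth tied to quarter (eighth + quarter) = 12; dotted eighth note = 6; quarter tied to eighth (quarter + eighth) = 12; thirty-second = 1; dotted eighth note = 6; dotted eighth = 6; dotted quarter note = 12; eighth = 4; thirty-second = 1; thirty-second = 1.
Total: 5 + 6 + 7 + 1 + 12 + 6 + 12 + 1 + 6 + 6 + 12 + 4 + 1 + 1 = 80.
80 equals 80, so the answer is Yes.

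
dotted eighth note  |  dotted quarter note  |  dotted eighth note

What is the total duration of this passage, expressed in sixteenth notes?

Express everything in sixteenth notes: dotted eighth note = 3; dotted quarter note = 6; dotted eighth note = 3.
Sum: 3 + 6 + 3 = 12 sixteenth notes.

12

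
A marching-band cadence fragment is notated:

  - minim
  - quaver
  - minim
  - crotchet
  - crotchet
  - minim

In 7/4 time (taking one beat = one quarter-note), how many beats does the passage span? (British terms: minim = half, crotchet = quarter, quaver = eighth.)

One quarter-note beat = 2 eighth notes.
Express everything in eighth notes: minim = 4; quaver = 1; minim = 4; crotchet = 2; crotchet = 2; minim = 4.
Altogether 4 + 1 + 4 + 2 + 2 + 4 = 17.
17 ÷ 2 = 8.5 beats.

8.5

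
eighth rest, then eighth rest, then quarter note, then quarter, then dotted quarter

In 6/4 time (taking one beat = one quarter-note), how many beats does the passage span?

One quarter-note beat = 2 eighth notes.
Express everything in eighth notes: eighth rest = 1; eighth rest = 1; quarter note = 2; quarter = 2; dotted quarter = 3.
Altogether 1 + 1 + 2 + 2 + 3 = 9.
9 ÷ 2 = 4.5 beats.

4.5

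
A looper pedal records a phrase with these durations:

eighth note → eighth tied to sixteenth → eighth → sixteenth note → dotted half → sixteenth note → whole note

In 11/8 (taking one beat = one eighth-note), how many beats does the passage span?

One eighth-note beat = 2 sixteenth notes.
Each duration in sixteenth notes: eighth note = 2; eighth tied to sixteenth (eighth + sixteenth) = 3; eighth = 2; sixteenth note = 1; dotted half = 12; sixteenth note = 1; whole note = 16.
Adding: 2 + 3 + 2 + 1 + 12 + 1 + 16 = 37.
37 ÷ 2 = 18.5 beats.

18.5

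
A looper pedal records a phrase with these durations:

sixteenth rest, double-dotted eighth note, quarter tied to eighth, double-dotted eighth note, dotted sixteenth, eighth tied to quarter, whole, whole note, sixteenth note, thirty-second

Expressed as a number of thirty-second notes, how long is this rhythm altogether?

110

Express everything in thirty-second notes: sixteenth rest = 2; double-dotted eighth note = 7; quarter tied to eighth (quarter + eighth) = 12; double-dotted eighth note = 7; dotted sixteenth = 3; eighth tied to quarter (eighth + quarter) = 12; whole = 32; whole note = 32; sixteenth note = 2; thirty-second = 1.
Total: 2 + 7 + 12 + 7 + 3 + 12 + 32 + 32 + 2 + 1 = 110 thirty-second notes.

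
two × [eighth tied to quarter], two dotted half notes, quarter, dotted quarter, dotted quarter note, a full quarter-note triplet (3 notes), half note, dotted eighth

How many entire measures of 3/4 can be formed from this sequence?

5

One bar of 3/4 = 12 sixteenth notes.
In sixteenth notes: eighth tied to quarter (eighth + quarter) = 6; eighth tied to quarter (eighth + quarter) = 6; dotted half note = 12; dotted half note = 12; quarter = 4; dotted quarter = 6; dotted quarter note = 6; a full quarter-note triplet (3 notes) (three triplet quarters span one half) = 8; half note = 8; dotted eighth = 3.
Adding: 6 + 6 + 12 + 12 + 4 + 6 + 6 + 8 + 8 + 3 = 71.
71 ÷ 12 = 5 complete bars with 11 left over.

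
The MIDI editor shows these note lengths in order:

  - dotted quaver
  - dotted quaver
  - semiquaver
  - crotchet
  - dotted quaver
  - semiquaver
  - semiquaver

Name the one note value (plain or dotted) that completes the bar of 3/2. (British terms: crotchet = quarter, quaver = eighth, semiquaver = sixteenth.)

half note

The bar of 3/2 = 24 sixteenth notes.
Working in sixteenth notes: dotted quaver = 3; dotted quaver = 3; semiquaver = 1; crotchet = 4; dotted quaver = 3; semiquaver = 1; semiquaver = 1.
Total: 3 + 3 + 1 + 4 + 3 + 1 + 1 = 16.
Remaining: 24 − 16 = 8 sixteenth notes, which is a half note.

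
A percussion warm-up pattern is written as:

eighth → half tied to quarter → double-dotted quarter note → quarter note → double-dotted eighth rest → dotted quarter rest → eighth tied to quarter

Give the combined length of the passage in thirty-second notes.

Convert each value to thirty-second notes: eighth = 4; half tied to quarter (half + quarter) = 24; double-dotted quarter note = 14; quarter note = 8; double-dotted eighth rest = 7; dotted quarter rest = 12; eighth tied to quarter (eighth + quarter) = 12.
Adding: 4 + 24 + 14 + 8 + 7 + 12 + 12 = 81 thirty-second notes.

81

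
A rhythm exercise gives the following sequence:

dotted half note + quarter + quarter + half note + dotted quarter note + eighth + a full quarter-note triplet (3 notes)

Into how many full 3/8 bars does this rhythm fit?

7

One bar of 3/8 = 3 eighth notes.
Express everything in eighth notes: dotted half note = 6; quarter = 2; quarter = 2; half note = 4; dotted quarter note = 3; eighth = 1; a full quarter-note triplet (3 notes) (three triplet quarters span one half) = 4.
Total: 6 + 2 + 2 + 4 + 3 + 1 + 4 = 22.
22 ÷ 3 = 7 complete bars with 1 left over.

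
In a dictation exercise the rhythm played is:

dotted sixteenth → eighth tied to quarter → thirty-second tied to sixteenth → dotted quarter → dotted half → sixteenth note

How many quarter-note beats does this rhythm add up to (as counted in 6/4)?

One quarter-note beat = 8 thirty-second notes.
Convert each value to thirty-second notes: dotted sixteenth = 3; eighth tied to quarter (eighth + quarter) = 12; thirty-second tied to sixteenth (thirty-second + sixteenth) = 3; dotted quarter = 12; dotted half = 24; sixteenth note = 2.
Sum: 3 + 12 + 3 + 12 + 24 + 2 = 56.
56 ÷ 8 = 7 beats.

7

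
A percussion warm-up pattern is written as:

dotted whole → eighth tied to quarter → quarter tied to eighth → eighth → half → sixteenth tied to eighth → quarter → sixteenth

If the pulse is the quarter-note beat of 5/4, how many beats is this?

13.5

One quarter-note beat = 4 sixteenth notes.
In sixteenth notes: dotted whole = 24; eighth tied to quarter (eighth + quarter) = 6; quarter tied to eighth (quarter + eighth) = 6; eighth = 2; half = 8; sixteenth tied to eighth (sixteenth + eighth) = 3; quarter = 4; sixteenth = 1.
Altogether 24 + 6 + 6 + 2 + 8 + 3 + 4 + 1 = 54.
54 ÷ 4 = 13.5 beats.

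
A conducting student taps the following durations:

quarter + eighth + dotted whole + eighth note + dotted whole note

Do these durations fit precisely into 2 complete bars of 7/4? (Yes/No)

Yes

One bar of 7/4 = 14 eighth notes, so 2 bars = 28.
Convert each value to eighth notes: quarter = 2; eighth = 1; dotted whole = 12; eighth note = 1; dotted whole note = 12.
Sum: 2 + 1 + 12 + 1 + 12 = 28.
28 equals 28, so the answer is Yes.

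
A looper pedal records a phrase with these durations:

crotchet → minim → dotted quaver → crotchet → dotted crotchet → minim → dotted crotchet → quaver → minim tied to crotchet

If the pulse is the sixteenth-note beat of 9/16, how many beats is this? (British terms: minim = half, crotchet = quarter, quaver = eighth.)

One sixteenth-note beat = 2 thirty-second notes.
Express everything in thirty-second notes: crotchet = 8; minim = 16; dotted quaver = 6; crotchet = 8; dotted crotchet = 12; minim = 16; dotted crotchet = 12; quaver = 4; minim tied to crotchet (minim + crotchet) = 24.
Altogether 8 + 16 + 6 + 8 + 12 + 16 + 12 + 4 + 24 = 106.
106 ÷ 2 = 53 beats.

53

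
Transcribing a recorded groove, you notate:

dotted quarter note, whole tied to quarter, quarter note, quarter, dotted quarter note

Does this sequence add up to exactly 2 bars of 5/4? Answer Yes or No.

One bar of 5/4 = 10 eighth notes, so 2 bars = 20.
Express everything in eighth notes: dotted quarter note = 3; whole tied to quarter (whole + quarter) = 10; quarter note = 2; quarter = 2; dotted quarter note = 3.
Total: 3 + 10 + 2 + 2 + 3 = 20.
20 equals 20, so the answer is Yes.

Yes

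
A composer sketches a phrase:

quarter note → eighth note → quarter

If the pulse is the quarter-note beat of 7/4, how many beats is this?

One quarter-note beat = 2 eighth notes.
Working in eighth notes: quarter note = 2; eighth note = 1; quarter = 2.
Sum: 2 + 1 + 2 = 5.
5 ÷ 2 = 2.5 beats.

2.5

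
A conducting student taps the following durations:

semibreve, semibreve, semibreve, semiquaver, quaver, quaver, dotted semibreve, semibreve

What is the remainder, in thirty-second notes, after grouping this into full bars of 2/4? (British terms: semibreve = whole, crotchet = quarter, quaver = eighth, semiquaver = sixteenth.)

10

One bar of 2/4 = 8 sixteenth notes.
Each duration in sixteenth notes: semibreve = 16; semibreve = 16; semibreve = 16; semiquaver = 1; quaver = 2; quaver = 2; dotted semibreve = 24; semibreve = 16.
Altogether 16 + 16 + 16 + 1 + 2 + 2 + 24 + 16 = 93.
93 ÷ 8 = 11 complete bars with 5 sixteenth notes remaining = 10 thirty-second notes.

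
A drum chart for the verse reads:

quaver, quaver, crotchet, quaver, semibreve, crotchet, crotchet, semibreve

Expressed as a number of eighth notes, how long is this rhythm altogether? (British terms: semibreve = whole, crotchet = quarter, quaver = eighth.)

25

Convert each value to eighth notes: quaver = 1; quaver = 1; crotchet = 2; quaver = 1; semibreve = 8; crotchet = 2; crotchet = 2; semibreve = 8.
Sum: 1 + 1 + 2 + 1 + 8 + 2 + 2 + 8 = 25 eighth notes.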